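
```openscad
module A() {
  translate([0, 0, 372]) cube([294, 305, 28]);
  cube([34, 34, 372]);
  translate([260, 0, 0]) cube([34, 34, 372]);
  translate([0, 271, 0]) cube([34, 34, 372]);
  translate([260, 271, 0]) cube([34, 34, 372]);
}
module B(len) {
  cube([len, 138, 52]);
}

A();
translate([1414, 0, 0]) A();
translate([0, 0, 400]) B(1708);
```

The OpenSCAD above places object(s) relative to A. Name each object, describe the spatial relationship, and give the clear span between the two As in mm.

Second stool starts at x = 1414; first ends at x = 294; clear span = 1414 − 294 = 1120 mm.

A is a stool. B is a beam. A beam spans the tops of two stools. The clear span between the two stools is 1120 mm.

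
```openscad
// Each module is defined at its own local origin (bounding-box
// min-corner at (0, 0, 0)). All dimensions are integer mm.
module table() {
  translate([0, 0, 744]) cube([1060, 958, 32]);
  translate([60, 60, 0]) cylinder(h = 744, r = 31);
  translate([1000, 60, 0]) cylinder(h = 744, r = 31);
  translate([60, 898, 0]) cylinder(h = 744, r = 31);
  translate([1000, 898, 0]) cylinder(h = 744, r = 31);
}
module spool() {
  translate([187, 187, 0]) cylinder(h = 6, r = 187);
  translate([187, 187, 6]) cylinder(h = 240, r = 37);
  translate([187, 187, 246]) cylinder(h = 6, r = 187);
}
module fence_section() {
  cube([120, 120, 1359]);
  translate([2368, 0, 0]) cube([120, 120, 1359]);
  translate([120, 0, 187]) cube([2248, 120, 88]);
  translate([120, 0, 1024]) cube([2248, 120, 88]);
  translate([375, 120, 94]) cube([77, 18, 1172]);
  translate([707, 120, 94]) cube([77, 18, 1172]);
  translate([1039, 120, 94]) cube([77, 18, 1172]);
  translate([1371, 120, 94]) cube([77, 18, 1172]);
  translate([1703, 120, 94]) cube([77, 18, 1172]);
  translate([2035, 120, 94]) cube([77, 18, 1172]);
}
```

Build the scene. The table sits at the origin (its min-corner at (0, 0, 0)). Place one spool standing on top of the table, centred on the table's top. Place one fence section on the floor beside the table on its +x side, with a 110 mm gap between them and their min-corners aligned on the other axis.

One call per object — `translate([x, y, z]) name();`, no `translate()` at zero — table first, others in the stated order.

table();
translate([343, 292, 776]) spool();
translate([1170, 0, 0]) fence_section();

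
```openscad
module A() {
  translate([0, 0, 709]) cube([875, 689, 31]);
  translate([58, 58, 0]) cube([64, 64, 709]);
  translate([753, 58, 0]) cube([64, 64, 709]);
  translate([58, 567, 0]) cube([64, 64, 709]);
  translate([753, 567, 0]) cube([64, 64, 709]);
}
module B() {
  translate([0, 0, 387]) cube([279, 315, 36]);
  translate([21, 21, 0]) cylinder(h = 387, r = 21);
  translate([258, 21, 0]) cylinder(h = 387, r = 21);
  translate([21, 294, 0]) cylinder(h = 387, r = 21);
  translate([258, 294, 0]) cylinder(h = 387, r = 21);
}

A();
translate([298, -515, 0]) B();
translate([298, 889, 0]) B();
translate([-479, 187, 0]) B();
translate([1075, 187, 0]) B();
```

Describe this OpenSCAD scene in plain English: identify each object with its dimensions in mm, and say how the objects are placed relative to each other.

A is a rectangular dining table. The top is 875×689×31 mm with its upper surface at z = 740 mm. It stands on four 64×64 mm square legs, each inset 58 mm from the nearest pair of top edges, running from the floor to the underside of the top.

B is a simple wooden stool: a rectangular seat 279 mm (x) by 315 mm (y), 36 mm thick, top face at z = 423 mm, on four round legs, each 42 mm in diameter. The legs rest on z = 0, each leg's axis is inset half a diameter from the nearest pair of seat edges (so the leg's bounding box is flush with the corner).

Four stools sit around the table at the −y, +y, −x, +x sides.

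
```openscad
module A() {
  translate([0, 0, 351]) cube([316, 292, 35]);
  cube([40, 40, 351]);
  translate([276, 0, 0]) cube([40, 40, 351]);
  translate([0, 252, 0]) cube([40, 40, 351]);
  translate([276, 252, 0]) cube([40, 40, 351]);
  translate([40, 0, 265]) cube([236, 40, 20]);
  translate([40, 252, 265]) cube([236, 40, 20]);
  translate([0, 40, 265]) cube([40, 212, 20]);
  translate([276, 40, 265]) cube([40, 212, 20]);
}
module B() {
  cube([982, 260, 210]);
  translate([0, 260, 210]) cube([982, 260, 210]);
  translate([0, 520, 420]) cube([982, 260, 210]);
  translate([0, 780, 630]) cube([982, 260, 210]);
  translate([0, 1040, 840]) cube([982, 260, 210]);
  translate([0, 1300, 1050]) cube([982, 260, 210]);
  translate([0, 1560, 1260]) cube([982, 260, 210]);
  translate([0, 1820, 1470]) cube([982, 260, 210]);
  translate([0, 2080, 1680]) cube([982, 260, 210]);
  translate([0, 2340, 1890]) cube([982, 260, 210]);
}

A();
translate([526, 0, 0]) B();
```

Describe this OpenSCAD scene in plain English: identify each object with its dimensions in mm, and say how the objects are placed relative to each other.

A is a simple wooden stool: a rectangular seat 316 mm (x) by 292 mm (y), 35 mm thick, top face at z = 386 mm, on four square legs, each 40×40 mm in cross-section. The legs rest on z = 0, each flush with a corner of the seat. Four stretchers, 40 mm wide and 20 mm tall, connect adjacent legs with their undersides at z = 265 mm, each running between the inner faces of the legs it joins and aligned with the legs' outer faces on the other axis.

B is a straight staircase of 10 solid steps. Each step is 982 mm wide (x), 260 mm deep (y, the going) and 210 mm tall (the rise). The first step rests on the floor; each subsequent step sits one going further in +y and one rise higher in +z, directly behind and above the previous step with no overlap.

The staircase is on the floor beside the stool on its +x side.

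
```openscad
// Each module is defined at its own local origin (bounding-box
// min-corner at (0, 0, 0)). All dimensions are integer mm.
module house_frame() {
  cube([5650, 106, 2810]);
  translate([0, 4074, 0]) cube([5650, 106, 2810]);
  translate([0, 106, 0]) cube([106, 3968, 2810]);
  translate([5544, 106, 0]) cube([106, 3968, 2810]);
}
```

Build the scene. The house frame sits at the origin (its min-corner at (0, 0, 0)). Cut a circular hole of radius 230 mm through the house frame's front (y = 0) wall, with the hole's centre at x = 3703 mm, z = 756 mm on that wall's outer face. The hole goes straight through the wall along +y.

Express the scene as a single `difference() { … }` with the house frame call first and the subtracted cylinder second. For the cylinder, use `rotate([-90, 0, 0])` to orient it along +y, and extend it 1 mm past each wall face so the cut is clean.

difference() {
  house_frame();
  translate([3703, -1, 756]) rotate([-90, 0, 0]) cylinder(h = 108, r = 230);
}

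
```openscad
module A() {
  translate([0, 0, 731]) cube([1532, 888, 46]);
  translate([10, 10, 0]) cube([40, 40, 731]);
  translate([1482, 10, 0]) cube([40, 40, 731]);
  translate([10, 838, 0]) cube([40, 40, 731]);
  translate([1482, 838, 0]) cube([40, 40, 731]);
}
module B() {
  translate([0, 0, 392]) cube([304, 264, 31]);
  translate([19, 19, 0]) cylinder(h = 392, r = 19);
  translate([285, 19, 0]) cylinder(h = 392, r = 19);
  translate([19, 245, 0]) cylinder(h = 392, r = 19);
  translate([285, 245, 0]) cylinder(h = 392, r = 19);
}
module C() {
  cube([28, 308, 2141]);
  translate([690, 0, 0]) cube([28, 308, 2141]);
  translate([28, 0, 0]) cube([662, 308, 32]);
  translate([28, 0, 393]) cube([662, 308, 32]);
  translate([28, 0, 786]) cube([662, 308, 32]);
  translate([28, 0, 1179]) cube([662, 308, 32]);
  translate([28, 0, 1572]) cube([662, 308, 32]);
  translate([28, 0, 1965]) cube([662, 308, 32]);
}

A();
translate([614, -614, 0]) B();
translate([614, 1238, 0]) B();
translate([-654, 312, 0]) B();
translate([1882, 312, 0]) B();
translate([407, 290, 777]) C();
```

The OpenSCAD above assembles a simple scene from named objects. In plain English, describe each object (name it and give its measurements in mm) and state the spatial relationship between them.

A is a table with a 1532×888 mm rectangular top, 46 mm thick, top surface at z = 777 mm, supported by four 40×40 mm square legs, each inset 10 mm from the nearest pair of top edges, running from the floor.

B is a four-legged stool. The seat is 304×264 mm, 31 mm thick, top at z = 423 mm. It stands on four round legs, each 38 mm in diameter, from z = 0 to the seat underside, each leg's axis is inset half a diameter from the nearest pair of seat edges (so the leg's bounding box is flush with the corner).

C is an open bookshelf. Two side panels, each 28 mm thick, 308 mm deep and 2141 mm tall, stand 718 mm apart (outside-to-outside). Between them sit 6 shelves, each 32 mm thick and 308 mm deep, spanning the full gap between the sides. The bottom shelf rests on the floor (its underside at z = 0) and the clear gap between one shelf's top and the next shelf's underside is 361 mm.

Four stools sit around the table at the −y, +y, −x, +x sides. The bookshelf is on top of the table, centred.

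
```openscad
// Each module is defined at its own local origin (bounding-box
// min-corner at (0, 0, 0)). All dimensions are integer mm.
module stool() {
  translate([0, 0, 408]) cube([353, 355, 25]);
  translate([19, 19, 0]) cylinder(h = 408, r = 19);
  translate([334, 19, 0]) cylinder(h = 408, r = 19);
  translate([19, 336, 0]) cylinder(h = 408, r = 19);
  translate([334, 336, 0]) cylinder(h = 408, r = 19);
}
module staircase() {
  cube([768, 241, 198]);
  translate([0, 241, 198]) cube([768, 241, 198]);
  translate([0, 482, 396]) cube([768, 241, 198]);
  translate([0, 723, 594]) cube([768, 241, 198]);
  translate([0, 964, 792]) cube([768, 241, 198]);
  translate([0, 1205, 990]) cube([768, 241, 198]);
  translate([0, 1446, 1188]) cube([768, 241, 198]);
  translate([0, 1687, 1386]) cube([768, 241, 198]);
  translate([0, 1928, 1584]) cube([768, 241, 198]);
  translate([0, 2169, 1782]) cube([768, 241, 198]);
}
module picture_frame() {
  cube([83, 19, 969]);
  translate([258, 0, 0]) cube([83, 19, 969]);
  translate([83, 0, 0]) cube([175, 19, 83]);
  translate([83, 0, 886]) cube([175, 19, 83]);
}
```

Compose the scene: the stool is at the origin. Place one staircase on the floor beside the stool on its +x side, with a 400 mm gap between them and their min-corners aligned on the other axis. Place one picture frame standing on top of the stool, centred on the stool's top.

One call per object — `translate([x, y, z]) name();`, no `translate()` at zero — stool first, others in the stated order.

stool();
translate([753, 0, 0]) staircase();
translate([6, 168, 433]) picture_frame();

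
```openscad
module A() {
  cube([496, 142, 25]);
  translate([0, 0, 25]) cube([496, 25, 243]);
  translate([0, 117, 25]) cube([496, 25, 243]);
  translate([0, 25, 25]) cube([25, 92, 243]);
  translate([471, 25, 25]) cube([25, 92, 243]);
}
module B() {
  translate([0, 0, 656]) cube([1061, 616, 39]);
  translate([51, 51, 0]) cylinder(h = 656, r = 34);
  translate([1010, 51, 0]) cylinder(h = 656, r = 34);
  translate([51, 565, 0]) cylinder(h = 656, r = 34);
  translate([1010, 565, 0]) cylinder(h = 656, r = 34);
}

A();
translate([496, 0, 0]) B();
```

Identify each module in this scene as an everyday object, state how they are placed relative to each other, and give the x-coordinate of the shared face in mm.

A is an open box. B is a table. The table is against the open box's +x side, with their −y faces flush. The x-coordinate of the shared face is 496 mm.

The open box's +x face and the table's −x face are both at x = 496 mm.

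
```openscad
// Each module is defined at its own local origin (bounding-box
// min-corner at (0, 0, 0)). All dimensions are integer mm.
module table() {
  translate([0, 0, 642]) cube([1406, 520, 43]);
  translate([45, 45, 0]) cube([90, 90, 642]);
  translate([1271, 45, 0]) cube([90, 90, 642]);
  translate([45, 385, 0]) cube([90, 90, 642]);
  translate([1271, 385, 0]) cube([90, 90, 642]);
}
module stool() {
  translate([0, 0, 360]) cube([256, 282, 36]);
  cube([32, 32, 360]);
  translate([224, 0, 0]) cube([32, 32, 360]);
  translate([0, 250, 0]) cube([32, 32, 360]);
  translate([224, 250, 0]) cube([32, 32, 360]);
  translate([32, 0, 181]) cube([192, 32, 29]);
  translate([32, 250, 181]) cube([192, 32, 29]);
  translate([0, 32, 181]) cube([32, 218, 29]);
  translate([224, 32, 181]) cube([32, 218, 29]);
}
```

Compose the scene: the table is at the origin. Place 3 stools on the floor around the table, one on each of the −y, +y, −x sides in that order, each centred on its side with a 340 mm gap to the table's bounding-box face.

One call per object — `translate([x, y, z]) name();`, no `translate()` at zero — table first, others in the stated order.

table();
translate([575, -622, 0]) stool();
translate([575, 860, 0]) stool();
translate([-596, 119, 0]) stool();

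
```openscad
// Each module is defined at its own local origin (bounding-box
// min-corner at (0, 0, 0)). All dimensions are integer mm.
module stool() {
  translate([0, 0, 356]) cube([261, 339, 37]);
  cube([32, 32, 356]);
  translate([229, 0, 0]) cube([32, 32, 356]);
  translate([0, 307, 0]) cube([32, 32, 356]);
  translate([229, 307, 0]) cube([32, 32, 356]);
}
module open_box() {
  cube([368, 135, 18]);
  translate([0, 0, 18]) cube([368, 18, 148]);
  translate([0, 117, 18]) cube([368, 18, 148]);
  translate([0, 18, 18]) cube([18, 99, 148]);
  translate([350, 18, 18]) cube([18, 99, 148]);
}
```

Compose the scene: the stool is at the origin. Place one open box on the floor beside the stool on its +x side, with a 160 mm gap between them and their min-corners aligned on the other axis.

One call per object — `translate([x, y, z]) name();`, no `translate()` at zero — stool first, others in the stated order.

stool();
translate([421, 0, 0]) open_box();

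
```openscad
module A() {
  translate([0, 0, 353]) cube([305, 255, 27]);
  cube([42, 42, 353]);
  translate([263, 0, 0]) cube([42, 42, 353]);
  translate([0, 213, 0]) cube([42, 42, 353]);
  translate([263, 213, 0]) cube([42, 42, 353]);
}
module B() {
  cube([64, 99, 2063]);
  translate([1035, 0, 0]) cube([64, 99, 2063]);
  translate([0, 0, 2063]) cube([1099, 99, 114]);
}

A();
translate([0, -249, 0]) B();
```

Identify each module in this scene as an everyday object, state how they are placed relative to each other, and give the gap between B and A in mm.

A is a stool. B is a door frame. The door frame is on the floor beside the stool on its −y side. The gap between the door frame and the stool is 150 mm.

The door frame's nearest face is 150 mm from the stool's −y face.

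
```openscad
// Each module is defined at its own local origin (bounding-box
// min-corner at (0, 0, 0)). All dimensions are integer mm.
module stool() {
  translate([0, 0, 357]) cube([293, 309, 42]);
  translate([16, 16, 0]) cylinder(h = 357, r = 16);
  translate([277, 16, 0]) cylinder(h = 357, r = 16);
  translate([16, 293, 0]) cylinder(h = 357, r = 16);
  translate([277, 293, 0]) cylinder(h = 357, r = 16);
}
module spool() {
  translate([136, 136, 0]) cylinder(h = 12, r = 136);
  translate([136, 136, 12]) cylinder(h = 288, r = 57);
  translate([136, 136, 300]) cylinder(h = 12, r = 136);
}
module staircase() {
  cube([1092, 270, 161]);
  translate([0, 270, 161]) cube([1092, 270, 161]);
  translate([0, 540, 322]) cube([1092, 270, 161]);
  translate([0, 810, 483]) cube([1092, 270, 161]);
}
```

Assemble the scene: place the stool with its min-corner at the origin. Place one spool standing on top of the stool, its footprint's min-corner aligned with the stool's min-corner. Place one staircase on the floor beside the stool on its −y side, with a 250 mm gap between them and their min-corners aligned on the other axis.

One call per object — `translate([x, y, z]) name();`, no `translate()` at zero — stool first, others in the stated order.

stool();
translate([0, 0, 399]) spool();
translate([0, -1330, 0]) staircase();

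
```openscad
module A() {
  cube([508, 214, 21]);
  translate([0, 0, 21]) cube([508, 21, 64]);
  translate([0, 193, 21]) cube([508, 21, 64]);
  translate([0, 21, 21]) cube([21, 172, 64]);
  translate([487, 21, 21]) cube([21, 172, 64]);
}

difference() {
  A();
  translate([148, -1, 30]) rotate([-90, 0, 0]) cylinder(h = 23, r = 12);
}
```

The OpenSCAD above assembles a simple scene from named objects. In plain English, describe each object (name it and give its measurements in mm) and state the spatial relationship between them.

A is an open-topped rectangular box: outside dimensions 508×214×85 mm, with a uniform wall and base thickness of 21 mm. The base is a full 508×214 slab on the floor; four walls sit on top of the base. The front and back walls (the −y and +y sides) span the full width; the two side walls fit between them.

The open box has a circular hole of radius 12 mm through its front wall, centred at (x = 148, z = 30).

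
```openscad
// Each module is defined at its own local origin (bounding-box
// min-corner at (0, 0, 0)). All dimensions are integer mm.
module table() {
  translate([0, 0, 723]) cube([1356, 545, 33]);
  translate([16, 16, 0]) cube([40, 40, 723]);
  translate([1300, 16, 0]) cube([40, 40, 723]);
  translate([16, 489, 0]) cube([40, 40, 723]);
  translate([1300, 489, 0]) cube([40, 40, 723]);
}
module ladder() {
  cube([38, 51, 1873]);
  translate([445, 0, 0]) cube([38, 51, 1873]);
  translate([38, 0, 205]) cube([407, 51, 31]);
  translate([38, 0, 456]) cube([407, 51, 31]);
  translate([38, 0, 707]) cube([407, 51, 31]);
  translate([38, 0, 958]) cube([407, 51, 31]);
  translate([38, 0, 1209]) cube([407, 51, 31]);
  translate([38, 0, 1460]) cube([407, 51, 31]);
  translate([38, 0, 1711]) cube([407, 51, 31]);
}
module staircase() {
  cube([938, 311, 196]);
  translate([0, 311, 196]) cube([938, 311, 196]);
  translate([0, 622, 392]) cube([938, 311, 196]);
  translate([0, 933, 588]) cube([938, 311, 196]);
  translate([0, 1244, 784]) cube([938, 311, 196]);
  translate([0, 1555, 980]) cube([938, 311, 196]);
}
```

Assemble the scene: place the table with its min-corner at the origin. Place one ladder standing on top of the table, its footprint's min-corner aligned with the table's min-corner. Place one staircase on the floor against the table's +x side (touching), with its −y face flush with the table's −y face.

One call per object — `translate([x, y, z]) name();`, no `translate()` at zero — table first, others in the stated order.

table();
translate([0, 0, 756]) ladder();
translate([1356, 0, 0]) staircase();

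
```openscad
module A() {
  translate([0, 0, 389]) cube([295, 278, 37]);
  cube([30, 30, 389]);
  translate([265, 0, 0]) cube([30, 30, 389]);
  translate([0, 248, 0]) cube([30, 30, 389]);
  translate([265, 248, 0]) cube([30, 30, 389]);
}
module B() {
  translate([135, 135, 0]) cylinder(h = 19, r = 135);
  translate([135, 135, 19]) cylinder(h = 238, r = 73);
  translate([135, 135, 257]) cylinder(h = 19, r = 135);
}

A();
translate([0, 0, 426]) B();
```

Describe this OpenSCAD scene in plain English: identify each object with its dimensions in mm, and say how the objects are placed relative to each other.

A is a four-legged stool. The seat is a 295×278×37 mm slab whose top surface is at z = 426 mm; four square legs, each 30×30 mm in cross-section, run from the floor (z = 0) to the underside of the seat, each flush with a corner of the seat.

B is a spool: two coaxial disc flanges of radius 135 mm and thickness 19 mm, joined by a core cylinder of radius 73 mm and height 238 mm. The lower flange rests on z = 0 and the three cylinders share a vertical axis.

The spool is on top of the stool.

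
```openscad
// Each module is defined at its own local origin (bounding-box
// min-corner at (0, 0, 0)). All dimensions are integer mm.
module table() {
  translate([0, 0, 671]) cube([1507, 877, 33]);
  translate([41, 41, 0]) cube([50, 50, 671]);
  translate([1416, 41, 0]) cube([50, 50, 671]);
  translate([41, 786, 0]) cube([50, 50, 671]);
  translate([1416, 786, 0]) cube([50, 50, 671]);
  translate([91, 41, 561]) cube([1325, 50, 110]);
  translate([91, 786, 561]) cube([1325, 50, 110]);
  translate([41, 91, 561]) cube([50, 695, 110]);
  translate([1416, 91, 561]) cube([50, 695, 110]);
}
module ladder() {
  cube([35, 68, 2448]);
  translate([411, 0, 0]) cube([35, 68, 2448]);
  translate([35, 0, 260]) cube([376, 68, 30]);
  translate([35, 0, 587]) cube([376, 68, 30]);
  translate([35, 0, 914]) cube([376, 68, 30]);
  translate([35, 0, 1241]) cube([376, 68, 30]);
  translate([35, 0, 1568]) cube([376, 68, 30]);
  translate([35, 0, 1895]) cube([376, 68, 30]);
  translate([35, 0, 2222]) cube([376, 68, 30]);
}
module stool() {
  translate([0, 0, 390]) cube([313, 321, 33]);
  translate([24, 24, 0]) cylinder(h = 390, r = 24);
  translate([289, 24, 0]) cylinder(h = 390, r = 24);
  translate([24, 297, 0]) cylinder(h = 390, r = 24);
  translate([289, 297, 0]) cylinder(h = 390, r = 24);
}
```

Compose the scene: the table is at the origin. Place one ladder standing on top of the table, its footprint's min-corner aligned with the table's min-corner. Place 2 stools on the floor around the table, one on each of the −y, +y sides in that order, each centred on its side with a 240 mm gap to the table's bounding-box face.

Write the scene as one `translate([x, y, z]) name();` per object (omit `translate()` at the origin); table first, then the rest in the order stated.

table();
translate([0, 0, 704]) ladder();
translate([597, -561, 0]) stool();
translate([597, 1117, 0]) stool();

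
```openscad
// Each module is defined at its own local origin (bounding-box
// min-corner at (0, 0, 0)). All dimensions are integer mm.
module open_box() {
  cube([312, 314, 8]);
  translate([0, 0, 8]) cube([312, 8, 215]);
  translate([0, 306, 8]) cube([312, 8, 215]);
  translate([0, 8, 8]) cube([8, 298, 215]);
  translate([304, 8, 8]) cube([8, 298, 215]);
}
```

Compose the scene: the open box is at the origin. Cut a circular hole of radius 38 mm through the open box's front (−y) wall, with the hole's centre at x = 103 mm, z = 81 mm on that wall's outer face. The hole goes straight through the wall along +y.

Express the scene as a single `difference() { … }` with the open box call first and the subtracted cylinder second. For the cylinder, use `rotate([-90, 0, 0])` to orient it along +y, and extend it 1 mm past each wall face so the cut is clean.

difference() {
  open_box();
  translate([103, -1, 81]) rotate([-90, 0, 0]) cylinder(h = 10, r = 38);
}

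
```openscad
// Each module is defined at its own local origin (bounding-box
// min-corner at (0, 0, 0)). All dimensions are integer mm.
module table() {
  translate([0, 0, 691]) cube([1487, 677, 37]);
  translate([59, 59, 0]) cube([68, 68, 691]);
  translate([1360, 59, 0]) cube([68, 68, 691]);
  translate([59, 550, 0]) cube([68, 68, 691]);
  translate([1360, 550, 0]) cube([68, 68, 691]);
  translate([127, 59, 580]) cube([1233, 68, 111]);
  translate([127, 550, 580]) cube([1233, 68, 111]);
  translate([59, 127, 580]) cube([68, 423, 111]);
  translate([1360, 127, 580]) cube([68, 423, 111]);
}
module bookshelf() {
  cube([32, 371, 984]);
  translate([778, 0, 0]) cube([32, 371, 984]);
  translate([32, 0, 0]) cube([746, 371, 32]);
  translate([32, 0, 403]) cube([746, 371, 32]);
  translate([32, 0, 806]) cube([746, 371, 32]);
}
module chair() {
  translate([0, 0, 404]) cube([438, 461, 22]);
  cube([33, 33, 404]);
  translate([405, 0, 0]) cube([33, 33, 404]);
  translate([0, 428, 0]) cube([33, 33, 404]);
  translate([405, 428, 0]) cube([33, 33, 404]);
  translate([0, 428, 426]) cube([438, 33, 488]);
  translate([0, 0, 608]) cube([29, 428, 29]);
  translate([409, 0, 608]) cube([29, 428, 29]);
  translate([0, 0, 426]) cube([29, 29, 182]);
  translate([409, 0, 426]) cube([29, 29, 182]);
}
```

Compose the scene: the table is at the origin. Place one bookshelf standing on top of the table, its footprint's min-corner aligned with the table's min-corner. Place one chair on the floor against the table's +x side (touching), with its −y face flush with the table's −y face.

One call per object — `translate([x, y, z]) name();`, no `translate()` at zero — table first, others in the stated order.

table();
translate([0, 0, 728]) bookshelf();
translate([1487, 0, 0]) chair();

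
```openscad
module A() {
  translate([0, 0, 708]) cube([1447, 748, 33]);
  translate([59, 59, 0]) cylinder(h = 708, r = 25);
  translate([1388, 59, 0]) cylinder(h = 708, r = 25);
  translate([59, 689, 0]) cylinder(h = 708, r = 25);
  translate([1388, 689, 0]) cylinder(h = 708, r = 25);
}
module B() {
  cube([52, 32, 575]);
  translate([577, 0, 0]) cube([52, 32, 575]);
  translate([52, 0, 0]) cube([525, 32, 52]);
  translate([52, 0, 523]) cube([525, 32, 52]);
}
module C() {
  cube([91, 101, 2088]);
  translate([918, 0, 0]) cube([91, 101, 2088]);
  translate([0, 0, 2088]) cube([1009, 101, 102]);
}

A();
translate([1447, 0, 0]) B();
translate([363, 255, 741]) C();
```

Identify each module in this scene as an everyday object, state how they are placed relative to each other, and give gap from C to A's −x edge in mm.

A is a table. B is a picture frame. C is a door frame. The picture frame is against the table's +x side, with their −y faces flush. The door frame is on top of the table. The gap from the door frame to the table's −x edge is 363 mm.

The door frame's min-x is at 363; the table's min-x is 0; gap = 363 mm.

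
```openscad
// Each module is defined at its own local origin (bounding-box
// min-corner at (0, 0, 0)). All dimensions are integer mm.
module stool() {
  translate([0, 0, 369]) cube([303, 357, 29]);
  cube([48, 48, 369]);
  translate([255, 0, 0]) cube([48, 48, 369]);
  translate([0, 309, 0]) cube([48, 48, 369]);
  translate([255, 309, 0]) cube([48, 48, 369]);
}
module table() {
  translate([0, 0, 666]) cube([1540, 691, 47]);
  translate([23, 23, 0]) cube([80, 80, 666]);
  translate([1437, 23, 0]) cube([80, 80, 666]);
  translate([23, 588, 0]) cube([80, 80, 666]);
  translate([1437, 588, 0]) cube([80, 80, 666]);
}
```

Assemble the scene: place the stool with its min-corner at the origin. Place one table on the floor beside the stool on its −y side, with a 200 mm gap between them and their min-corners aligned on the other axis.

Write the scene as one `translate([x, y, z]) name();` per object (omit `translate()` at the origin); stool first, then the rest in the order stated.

stool();
translate([0, -891, 0]) table();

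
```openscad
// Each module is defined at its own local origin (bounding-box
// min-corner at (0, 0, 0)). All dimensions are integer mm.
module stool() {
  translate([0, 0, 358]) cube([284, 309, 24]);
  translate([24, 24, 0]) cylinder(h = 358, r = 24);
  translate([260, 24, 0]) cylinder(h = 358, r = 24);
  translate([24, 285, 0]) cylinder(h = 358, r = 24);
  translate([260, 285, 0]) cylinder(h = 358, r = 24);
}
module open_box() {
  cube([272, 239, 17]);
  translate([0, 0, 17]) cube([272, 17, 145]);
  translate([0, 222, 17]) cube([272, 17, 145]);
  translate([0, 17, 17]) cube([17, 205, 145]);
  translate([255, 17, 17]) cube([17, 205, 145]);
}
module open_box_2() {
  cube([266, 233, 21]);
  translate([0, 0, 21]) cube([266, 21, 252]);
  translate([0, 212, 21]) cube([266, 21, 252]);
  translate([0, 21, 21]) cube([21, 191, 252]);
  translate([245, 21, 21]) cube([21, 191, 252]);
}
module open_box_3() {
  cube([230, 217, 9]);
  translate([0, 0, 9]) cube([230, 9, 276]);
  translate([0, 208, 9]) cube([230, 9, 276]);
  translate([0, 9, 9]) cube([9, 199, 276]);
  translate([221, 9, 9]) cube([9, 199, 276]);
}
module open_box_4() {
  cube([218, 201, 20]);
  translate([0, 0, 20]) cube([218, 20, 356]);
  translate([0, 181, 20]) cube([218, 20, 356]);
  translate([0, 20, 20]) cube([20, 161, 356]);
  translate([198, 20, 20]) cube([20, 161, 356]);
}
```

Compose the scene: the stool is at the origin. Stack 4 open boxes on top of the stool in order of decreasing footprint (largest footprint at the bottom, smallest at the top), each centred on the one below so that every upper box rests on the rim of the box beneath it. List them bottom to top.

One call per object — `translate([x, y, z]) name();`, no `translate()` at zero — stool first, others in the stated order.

stool();
translate([6, 35, 382]) open_box();
translate([9, 38, 544]) open_box_2();
translate([27, 46, 817]) open_box_3();
translate([33, 54, 1102]) open_box_4();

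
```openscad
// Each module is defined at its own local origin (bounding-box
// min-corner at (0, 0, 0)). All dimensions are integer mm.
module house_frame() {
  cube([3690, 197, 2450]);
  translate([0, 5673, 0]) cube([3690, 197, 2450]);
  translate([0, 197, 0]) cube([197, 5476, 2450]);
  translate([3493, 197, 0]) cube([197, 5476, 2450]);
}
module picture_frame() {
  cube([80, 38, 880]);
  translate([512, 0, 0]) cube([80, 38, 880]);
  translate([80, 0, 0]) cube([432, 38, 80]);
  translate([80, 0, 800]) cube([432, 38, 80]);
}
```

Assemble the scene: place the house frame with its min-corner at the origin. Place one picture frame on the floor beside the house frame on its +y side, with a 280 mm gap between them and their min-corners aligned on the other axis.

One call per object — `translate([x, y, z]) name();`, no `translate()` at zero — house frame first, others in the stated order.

house_frame();
translate([0, 6150, 0]) picture_frame();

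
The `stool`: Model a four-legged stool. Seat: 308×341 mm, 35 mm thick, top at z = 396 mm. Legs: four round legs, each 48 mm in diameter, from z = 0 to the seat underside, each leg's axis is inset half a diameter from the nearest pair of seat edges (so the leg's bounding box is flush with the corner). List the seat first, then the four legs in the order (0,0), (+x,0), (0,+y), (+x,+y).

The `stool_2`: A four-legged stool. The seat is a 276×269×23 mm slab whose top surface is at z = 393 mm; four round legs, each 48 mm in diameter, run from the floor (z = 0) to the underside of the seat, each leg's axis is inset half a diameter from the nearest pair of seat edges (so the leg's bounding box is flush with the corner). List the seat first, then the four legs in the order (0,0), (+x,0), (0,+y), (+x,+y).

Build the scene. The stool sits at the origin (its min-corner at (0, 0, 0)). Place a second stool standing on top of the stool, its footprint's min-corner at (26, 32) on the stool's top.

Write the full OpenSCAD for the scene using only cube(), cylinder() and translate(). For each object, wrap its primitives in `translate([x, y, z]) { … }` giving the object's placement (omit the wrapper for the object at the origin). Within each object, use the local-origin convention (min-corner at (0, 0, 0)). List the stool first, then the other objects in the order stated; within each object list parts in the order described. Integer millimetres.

translate([0, 0, 361]) cube([308, 341, 35]);
translate([24, 24, 0]) cylinder(h = 361, r = 24);
translate([284, 24, 0]) cylinder(h = 361, r = 24);
translate([24, 317, 0]) cylinder(h = 361, r = 24);
translate([284, 317, 0]) cylinder(h = 361, r = 24);
translate([26, 32, 396]) {
  translate([0, 0, 370]) cube([276, 269, 23]);
  translate([24, 24, 0]) cylinder(h = 370, r = 24);
  translate([252, 24, 0]) cylinder(h = 370, r = 24);
  translate([24, 245, 0]) cylinder(h = 370, r = 24);
  translate([252, 245, 0]) cylinder(h = 370, r = 24);
}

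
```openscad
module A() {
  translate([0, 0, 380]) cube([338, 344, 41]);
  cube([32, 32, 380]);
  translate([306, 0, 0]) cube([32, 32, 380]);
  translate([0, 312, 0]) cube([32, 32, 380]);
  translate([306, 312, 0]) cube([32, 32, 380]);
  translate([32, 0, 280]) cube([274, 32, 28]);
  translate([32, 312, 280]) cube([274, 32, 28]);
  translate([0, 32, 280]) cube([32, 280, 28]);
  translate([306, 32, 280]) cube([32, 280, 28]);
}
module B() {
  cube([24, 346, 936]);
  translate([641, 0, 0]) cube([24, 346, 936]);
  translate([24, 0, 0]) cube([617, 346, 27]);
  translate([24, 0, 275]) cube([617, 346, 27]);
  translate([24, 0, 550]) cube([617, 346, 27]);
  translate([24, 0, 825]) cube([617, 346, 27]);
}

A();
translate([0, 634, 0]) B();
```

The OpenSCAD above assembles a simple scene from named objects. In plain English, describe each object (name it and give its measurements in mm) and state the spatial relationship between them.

A is a four-legged stool. The seat is 338×344 mm, 41 mm thick, top at z = 421 mm. It stands on four square legs, each 32×32 mm in cross-section, from z = 0 to the seat underside, each flush with a corner of the seat. Four stretchers, 32 mm wide and 28 mm tall, connect adjacent legs with their undersides at z = 280 mm, each running between the inner faces of the legs it joins and aligned with the legs' outer faces on the other axis.

B is a bookshelf 665 mm wide overall, 346 mm deep and 936 mm tall. The two sides are 24 mm thick vertical panels. 4 horizontal shelves of 27 mm thickness span between the inner faces of the sides; the lowest shelf sits on the floor and shelves are stacked with a clear vertical gap of 248 mm between each pair.

The bookshelf is on the floor beside the stool on its +y side.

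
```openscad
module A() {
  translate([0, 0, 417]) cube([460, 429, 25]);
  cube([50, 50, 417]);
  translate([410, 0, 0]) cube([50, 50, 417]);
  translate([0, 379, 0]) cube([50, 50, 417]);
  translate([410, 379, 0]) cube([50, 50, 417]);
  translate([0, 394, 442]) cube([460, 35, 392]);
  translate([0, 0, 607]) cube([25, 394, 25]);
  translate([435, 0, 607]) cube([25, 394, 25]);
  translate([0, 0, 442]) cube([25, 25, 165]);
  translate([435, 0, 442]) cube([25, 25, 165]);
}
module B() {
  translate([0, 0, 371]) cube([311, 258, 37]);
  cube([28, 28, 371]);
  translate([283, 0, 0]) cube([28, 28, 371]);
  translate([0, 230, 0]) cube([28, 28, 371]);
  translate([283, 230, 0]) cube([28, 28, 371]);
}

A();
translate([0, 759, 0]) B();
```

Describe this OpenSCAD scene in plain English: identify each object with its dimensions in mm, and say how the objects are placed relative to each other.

A is a chair: 460×429 mm seat, 25 mm thick, top at z = 442 mm, on four 50 mm square corner legs flush with the seat edges. A 35 mm thick backrest slab spans the full seat width, extending 392 mm above the seat top, its back face flush with the seat's +y edge. Two armrests of 25×25 mm section run along each side from the seat's front edge to the front of the backrest, top faces 190 mm above the seat top and outer faces flush with the seat's x-edges; a 25×25 mm post under the front of each armrest stands on the seat at the front corner.

B is a four-legged stool. The seat is 311×258 mm, 37 mm thick, top at z = 408 mm. It stands on four square legs, each 28×28 mm in cross-section, from z = 0 to the seat underside, each flush with a corner of the seat.

The stool is on the floor beside the chair on its +y side.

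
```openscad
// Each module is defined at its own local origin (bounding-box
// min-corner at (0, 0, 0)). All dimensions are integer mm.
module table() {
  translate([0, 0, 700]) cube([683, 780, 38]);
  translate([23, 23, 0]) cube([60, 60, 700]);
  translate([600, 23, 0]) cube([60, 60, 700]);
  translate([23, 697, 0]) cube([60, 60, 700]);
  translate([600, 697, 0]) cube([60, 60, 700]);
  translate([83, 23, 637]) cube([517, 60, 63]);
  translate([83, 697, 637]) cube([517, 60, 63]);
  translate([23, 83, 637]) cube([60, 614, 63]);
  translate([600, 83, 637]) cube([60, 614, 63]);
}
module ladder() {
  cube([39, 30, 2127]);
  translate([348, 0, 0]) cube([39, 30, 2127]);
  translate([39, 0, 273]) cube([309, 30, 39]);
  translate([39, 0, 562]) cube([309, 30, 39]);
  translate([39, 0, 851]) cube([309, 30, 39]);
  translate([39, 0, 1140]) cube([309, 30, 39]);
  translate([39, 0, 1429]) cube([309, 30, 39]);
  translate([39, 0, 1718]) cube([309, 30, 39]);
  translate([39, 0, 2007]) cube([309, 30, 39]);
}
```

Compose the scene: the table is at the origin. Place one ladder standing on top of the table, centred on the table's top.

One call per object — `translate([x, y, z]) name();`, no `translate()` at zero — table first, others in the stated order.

table();
translate([148, 375, 738]) ladder();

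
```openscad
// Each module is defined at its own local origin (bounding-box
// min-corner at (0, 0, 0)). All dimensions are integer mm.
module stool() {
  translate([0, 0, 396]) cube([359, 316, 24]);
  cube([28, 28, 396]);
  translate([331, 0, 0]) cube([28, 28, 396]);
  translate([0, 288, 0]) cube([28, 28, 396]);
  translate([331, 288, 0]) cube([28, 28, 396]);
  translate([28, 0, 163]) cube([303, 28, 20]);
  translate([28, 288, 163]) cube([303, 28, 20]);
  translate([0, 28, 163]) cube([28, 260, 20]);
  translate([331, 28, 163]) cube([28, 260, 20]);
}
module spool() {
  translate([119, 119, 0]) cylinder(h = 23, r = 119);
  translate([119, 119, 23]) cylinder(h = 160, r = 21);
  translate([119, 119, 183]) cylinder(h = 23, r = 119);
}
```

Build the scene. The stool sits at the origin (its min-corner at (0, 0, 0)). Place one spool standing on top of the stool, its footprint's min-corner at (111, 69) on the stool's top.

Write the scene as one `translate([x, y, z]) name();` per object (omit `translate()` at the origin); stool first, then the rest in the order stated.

stool();
translate([111, 69, 420]) spool();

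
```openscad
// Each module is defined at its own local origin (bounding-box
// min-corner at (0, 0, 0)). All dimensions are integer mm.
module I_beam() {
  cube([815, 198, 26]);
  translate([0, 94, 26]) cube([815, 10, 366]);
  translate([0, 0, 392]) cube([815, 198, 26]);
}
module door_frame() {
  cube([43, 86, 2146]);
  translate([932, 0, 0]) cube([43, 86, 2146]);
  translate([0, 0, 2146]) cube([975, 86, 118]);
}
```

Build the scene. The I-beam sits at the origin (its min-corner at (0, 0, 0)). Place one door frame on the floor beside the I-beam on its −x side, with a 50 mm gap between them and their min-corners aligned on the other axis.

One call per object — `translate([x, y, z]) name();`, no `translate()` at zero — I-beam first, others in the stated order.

I_beam();
translate([-1025, 0, 0]) door_frame();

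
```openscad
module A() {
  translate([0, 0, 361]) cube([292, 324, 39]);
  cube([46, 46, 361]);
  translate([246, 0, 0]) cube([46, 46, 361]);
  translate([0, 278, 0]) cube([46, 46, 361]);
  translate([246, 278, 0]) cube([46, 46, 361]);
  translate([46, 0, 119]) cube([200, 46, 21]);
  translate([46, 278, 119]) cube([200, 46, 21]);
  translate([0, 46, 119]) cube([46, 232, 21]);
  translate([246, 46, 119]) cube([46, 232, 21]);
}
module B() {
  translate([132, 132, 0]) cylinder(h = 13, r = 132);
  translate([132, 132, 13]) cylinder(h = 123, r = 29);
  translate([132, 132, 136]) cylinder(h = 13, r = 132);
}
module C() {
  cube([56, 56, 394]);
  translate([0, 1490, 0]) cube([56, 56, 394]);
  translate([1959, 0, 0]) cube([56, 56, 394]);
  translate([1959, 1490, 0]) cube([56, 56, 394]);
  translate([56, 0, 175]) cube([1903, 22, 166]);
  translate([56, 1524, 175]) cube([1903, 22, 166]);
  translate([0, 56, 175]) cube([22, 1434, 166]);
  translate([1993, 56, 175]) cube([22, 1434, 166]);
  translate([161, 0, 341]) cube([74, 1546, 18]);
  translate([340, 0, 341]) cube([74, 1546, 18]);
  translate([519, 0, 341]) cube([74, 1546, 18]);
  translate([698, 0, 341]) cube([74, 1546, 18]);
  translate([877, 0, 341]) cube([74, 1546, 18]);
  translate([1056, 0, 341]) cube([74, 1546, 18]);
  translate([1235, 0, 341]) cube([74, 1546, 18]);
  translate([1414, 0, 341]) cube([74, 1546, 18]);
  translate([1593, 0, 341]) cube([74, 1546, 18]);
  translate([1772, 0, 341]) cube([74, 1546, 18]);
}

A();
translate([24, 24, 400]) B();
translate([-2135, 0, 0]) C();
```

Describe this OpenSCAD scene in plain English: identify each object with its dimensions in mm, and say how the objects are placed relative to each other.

A is a four-legged stool. The seat is a 292×324×39 mm slab whose top surface is at z = 400 mm; four square legs, each 46×46 mm in cross-section, run from the floor (z = 0) to the underside of the seat, each flush with a corner of the seat. Four stretchers, 46 mm wide and 21 mm tall, connect adjacent legs with their undersides at z = 119 mm, each running between the inner faces of the legs it joins and aligned with the legs' outer faces on the other axis.

B is a spool: two coaxial disc flanges of radius 132 mm and thickness 13 mm, joined by a core cylinder of radius 29 mm and height 123 mm. The lower flange rests on z = 0 and the three cylinders share a vertical axis.

C is a bed frame 2015 mm long (x) by 1546 mm wide (y). Four 56×56 mm corner posts, 394 mm tall, at the corners of the footprint. Four rails of 22 mm thickness and 166 mm height run between adjacent posts with their undersides at z = 175 mm, their outer faces flush with the outside of the frame (the two x-running rails run between the posts' inner faces; the two y-running rails run between the posts' inner faces). 10 slats, each 74 mm wide (x) and 18 mm thick, lie across the top of the two x-running rails, running the full 1546 mm width of the frame in y; the slats are evenly spaced along x between the inner faces of the end posts with equal gaps (rounded down to the nearest mm) at the −x end and between each pair — any rounding remainder accumulates at the +x end.

The spool is on top of the stool. The bed frame is on the floor beside the stool on its −x side.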